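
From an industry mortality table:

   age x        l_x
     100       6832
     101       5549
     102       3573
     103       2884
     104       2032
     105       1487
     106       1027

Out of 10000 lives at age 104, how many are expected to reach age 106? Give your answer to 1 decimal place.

5054.1

The relevant probability is 1027/2032 = 0.505413.
Expected number = 10000 × 0.505413 = 5054.1.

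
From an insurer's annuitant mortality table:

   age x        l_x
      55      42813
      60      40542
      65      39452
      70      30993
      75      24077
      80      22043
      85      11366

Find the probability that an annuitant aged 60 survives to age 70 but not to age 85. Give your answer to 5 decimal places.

We want 10|15q60 = (l_70 − l_85)/l_60.
This is the probability of reaching 70 but not 85, conditional on being alive at 60: (l_70 − l_85) / l_60.
= (30993 − 11366) / 40542 = 19627 / 40542 = 0.484115.

0.48412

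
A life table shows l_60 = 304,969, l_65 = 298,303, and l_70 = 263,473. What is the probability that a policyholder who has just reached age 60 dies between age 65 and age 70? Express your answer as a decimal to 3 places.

0.114

We want 5|5q60 = (l_65 − l_70)/l_60.
This is the probability of reaching 65 but not 70, conditional on being alive at 60: (l_65 − l_70) / l_60.
= (298,303 − 263,473) / 304,969 = 34,830 / 304,969 = 0.114208.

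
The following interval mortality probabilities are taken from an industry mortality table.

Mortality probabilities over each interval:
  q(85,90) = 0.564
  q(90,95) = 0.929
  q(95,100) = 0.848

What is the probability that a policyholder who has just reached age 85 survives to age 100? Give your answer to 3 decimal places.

P(survive 85→100) = (1 − 0.564) × (1 − 0.929) × (1 − 0.848).
= 0.436 × 0.071 × 0.152 = 0.004705.

0.005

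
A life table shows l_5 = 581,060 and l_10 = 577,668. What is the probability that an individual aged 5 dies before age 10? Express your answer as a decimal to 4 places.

P(die before 10 | alive at 5) = 1 − l_10/l_5 = 1 − 577,668/581,060 = (3,392)/581,060 = 0.005838.

0.0058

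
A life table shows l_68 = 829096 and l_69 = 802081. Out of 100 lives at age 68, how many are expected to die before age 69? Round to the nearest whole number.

3

The relevant probability is 1 − 802081/829096 = 0.032584.
Expected number = 100 × 0.032584 = 3.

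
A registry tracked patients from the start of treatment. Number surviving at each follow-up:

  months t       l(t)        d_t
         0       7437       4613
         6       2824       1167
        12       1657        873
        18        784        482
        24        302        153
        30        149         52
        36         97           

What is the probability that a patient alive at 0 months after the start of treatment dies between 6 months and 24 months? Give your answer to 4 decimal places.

0.3391

This is the probability of reaching 6 but not 24, conditional on being alive at 0: (l(6) − l(24)) / l(0).
= (2824 − 302) / 7437 = 2522 / 7437 = 0.339115.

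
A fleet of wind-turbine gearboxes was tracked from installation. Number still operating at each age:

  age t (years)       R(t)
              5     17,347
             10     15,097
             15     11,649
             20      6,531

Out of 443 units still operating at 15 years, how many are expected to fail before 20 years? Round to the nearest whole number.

The relevant probability is 1 − 6,531/11,649 = 0.439351.
Expected number = 443 × 0.439351 = 195.

195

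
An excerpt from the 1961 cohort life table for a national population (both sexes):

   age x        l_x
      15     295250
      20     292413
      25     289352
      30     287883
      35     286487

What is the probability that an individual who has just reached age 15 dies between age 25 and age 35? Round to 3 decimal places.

0.010

We want 10|10q15 = (l_25 − l_35)/l_15.
This is the probability of reaching 25 but not 35, conditional on being alive at 15: (l_25 − l_35) / l_15.
= (289352 − 286487) / 295250 = 2865 / 295250 = 0.009704.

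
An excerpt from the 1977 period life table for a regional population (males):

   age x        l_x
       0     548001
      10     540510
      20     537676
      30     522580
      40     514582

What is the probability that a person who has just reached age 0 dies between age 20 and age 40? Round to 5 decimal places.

0.04214

We want 20|20q0 = (l_20 − l_40)/l_0.
This is the probability of reaching 20 but not 40, conditional on being alive at 0: (l_20 − l_40) / l_0.
= (537676 − 514582) / 548001 = 23094 / 548001 = 0.042142.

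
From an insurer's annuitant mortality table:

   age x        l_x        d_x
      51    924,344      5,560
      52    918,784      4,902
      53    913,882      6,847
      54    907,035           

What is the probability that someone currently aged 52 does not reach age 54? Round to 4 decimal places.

0.0128

P(die before 54 | alive at 52) = 1 − l_54/l_52 = 1 − 907,035/918,784 = (11,749)/918,784 = 0.012788.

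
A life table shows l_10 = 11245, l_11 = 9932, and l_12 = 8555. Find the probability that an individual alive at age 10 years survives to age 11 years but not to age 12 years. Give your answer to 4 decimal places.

0.1225

This is the probability of reaching 11 but not 12, conditional on being alive at 10: (l_11 − l_12) / l_10.
= (9932 − 8555) / 11245 = 1377 / 11245 = 0.122454.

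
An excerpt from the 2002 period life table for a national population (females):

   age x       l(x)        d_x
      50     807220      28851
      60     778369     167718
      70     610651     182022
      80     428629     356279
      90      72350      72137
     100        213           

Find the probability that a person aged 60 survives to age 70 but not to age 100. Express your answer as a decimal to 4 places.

0.7843

This is the probability of reaching 70 but not 100, conditional on being alive at 60: (l(70) − l(100)) / l(60).
= (610651 − 213) / 778369 = 610438 / 778369 = 0.784253.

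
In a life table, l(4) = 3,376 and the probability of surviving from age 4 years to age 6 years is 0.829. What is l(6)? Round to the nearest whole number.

l(6) = l(4) × p = 3,376 × 0.829 = 2799.

2799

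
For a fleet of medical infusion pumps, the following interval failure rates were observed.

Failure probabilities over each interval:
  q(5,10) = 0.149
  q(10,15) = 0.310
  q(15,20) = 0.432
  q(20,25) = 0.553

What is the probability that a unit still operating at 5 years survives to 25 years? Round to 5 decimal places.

P(survive 5→25) = (1 − 0.149) × (1 − 0.310) × (1 − 0.432) × (1 − 0.553).
= 0.851 × 0.690 × 0.568 × 0.447 = 0.149085.

0.14909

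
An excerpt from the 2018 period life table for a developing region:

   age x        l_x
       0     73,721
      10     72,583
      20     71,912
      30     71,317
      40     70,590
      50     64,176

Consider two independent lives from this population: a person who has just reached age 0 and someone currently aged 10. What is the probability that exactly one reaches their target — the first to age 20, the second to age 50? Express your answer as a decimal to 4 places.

0.1347

p₁ = l_20/l_0 = 71,912/73,721 = 0.975462; p₂ = l_50/l_10 = 64,176/72,583 = 0.884174.
P(exactly one) = p₁(1−p₂) + (1−p₁)p₂ = 0.112984 + 0.021696 = 0.134680.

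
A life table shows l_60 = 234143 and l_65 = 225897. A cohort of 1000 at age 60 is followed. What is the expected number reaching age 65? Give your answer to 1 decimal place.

964.8

The relevant probability is 225897/234143 = 0.964782.
Expected number = 1000 × 0.964782 = 964.8.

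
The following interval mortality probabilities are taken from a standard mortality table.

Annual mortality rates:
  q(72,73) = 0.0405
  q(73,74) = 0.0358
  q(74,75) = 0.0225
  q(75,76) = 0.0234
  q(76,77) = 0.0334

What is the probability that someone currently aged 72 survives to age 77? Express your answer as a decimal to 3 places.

Survival from 72 to 77 is the product of surviving each interval: (1 − 0.0405) × (1 − 0.0358) × (1 − 0.0225) × (1 − 0.0234) × (1 − 0.0334).
= 0.9595 × 0.9642 × 0.9775 × 0.9766 × 0.9666 = 0.853675.

0.854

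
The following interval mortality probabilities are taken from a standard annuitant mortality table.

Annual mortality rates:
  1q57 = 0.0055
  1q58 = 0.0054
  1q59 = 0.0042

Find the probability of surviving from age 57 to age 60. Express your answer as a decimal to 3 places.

0.985

3p57 = (1 − 0.0055) × (1 − 0.0054) × (1 − 0.0042).
= 0.9945 × 0.9946 × 0.9958 = 0.984975.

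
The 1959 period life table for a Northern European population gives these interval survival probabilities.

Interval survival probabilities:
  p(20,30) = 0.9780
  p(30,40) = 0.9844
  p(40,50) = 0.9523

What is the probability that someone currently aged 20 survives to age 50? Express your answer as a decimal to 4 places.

Chaining the interval survival probabilities: 0.9780 × 0.9844 × 0.9523.
= 0.916820.

0.9168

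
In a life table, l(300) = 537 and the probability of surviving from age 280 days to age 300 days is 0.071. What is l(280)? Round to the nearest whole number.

7563

l(280) = l(300) / p = 537 / 0.071 = 7563.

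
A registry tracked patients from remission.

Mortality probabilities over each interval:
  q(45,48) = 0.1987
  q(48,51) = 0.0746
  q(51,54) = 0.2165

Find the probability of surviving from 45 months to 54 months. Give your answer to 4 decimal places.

Survival from 45 to 54 is the product of surviving each interval: (1 − 0.1987) × (1 − 0.0746) × (1 − 0.2165).
= 0.8013 × 0.9254 × 0.7835 = 0.580983.

0.5810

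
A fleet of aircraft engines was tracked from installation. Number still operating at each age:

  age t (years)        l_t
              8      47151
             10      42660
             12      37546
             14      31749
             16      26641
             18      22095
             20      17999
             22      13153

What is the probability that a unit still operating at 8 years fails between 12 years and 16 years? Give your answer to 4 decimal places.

This is the probability of reaching 12 but not 16, conditional on being operational at 8: (l_12 − l_16) / l_8.
= (37546 − 26641) / 47151 = 10905 / 47151 = 0.231278.

0.2313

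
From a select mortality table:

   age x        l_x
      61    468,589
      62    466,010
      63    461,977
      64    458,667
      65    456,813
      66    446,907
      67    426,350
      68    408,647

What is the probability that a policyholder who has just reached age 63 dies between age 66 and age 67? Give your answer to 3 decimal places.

This is the probability of reaching 66 but not 67, conditional on being alive at 63: (l_66 − l_67) / l_63.
= (446,907 − 426,350) / 461,977 = 20,557 / 461,977 = 0.044498.

0.044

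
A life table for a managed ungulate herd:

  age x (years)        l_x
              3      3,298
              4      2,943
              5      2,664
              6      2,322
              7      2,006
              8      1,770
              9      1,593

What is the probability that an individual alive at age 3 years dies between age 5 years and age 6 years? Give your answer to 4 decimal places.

0.1037

This is the probability of reaching 5 but not 6, conditional on being alive at 3: (l_5 − l_6) / l_3.
= (2,664 − 2,322) / 3,298 = 342 / 3,298 = 0.103699.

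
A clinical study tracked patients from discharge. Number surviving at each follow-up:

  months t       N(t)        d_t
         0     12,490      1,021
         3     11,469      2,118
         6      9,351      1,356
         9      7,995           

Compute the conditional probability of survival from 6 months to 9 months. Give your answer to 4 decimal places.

The conditional survival probability is N(9)/N(6) = 7,995/9,351 = 0.854989.

0.8550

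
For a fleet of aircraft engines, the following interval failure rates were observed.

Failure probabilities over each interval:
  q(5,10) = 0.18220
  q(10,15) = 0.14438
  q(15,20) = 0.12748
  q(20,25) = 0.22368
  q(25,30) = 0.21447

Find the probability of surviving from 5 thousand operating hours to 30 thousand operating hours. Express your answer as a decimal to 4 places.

0.3723

Survival from 5 to 30 is the product of surviving each interval: (1 − 0.18220) × (1 − 0.14438) × (1 − 0.12748) × (1 − 0.22368) × (1 − 0.21447).
= 0.81780 × 0.85562 × 0.87252 × 0.77632 × 0.78553 = 0.372312.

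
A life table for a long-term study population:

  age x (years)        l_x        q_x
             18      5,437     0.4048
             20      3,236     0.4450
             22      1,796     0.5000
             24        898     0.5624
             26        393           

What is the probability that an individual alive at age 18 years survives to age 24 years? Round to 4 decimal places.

0.1652

The conditional survival probability is l_24/l_18 = 898/5,437 = 0.165165.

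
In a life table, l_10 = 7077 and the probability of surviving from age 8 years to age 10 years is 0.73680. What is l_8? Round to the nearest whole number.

l_8 = l_10 / p = 7077 / 0.73680 = 9605.

9605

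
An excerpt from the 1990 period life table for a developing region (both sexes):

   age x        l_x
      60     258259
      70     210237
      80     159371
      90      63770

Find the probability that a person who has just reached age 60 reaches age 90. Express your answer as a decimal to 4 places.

The conditional survival probability is l_90/l_60 = 63770/258259 = 0.246923.

0.2469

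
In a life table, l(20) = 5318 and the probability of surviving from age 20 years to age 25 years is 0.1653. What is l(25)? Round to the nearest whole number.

l(25) = l(20) × p = 5318 × 0.1653 = 879.

879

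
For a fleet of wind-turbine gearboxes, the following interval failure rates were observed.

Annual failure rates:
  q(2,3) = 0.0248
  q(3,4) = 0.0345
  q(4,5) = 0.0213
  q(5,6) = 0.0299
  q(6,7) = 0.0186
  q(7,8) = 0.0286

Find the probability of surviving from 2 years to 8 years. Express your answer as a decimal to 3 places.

0.852

P(survive 2→8) = (1 − 0.0248) × (1 − 0.0345) × (1 − 0.0213) × (1 − 0.0299) × (1 − 0.0186) × (1 − 0.0286).
= 0.9752 × 0.9655 × 0.9787 × 0.9701 × 0.9814 × 0.9714 = 0.852229.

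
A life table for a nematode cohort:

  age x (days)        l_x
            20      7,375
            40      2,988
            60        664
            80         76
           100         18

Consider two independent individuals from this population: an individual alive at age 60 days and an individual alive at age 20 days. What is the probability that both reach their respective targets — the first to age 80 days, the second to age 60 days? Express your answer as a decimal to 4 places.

p₁ = l_80/l_60 = 76/664 = 0.114458; p₂ = l_60/l_20 = 664/7,375 = 0.090034.
P(both) = p₁ × p₂ = 0.114458 × 0.090034 = 0.010305.

0.0103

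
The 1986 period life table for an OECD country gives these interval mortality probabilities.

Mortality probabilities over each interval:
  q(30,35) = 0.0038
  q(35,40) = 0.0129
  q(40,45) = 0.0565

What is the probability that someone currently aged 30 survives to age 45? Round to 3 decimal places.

The overall survival probability is (1 − 0.0038) × (1 − 0.0129) × (1 − 0.0565).
= 0.9962 × 0.9871 × 0.9435 = 0.927790.

0.928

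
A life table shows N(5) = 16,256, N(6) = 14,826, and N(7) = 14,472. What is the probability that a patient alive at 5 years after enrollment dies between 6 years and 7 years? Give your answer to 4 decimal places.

0.0218

This is the probability of reaching 6 but not 7, conditional on being alive at 5: (N(6) − N(7)) / N(5).
= (14,826 − 14,472) / 16,256 = 354 / 16,256 = 0.021777.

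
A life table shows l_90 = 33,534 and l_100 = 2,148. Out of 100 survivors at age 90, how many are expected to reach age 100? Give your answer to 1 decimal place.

The relevant probability is 2,148/33,534 = 0.064054.
Expected number = 100 × 0.064054 = 6.4.

6.4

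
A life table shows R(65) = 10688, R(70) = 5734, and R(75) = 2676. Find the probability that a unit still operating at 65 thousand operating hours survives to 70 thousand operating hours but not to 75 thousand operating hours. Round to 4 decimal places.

This is the probability of reaching 70 but not 75, conditional on being operational at 65: (R(70) − R(75)) / R(65).
= (5734 − 2676) / 10688 = 3058 / 10688 = 0.286115.

0.2861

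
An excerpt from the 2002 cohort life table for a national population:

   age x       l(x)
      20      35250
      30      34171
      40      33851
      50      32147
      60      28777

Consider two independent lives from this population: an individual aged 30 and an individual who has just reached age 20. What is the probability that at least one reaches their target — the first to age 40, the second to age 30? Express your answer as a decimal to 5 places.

p₁ = l(40)/l(30) = 33851/34171 = 0.990635; p₂ = l(30)/l(20) = 34171/35250 = 0.969390.
P(at least one) = 1 − (1−p₁)(1−p₂) = 1 − 0.009365 × 0.030610 = 0.999713.

0.99971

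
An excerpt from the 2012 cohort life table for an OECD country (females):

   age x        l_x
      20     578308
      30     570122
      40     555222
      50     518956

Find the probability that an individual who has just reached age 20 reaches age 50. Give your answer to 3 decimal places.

We want 30p20 = l_50/l_20.
The conditional survival probability is l_50/l_20 = 518956/578308 = 0.897370.

0.897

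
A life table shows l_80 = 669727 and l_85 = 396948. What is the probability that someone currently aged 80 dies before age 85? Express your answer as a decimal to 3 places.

P(die before 85 | alive at 80) = 1 − l_85/l_80 = 1 − 396948/669727 = (272779)/669727 = 0.407299.

0.407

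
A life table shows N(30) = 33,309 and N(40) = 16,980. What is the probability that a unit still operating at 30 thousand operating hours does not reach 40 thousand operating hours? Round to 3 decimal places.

0.490

P(fail before 40 | operational at 30) = 1 − N(40)/N(30) = 1 − 16,980/33,309 = (16,329)/33,309 = 0.490228.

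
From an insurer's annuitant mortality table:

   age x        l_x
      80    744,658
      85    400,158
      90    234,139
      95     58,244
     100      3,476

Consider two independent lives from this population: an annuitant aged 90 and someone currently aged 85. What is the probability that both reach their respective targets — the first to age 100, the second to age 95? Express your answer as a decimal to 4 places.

p₁ = l_100/l_90 = 3,476/234,139 = 0.014846; p₂ = l_95/l_85 = 58,244/400,158 = 0.145553.
P(both) = p₁ × p₂ = 0.014846 × 0.145553 = 0.002161.

0.0022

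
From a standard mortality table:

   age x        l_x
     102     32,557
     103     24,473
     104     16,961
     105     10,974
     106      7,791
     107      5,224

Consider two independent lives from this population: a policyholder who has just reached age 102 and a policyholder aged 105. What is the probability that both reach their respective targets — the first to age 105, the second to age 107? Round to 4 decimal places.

p₁ = l_105/l_102 = 10,974/32,557 = 0.337070; p₂ = l_107/l_105 = 5,224/10,974 = 0.476034.
P(both) = p₁ × p₂ = 0.337070 × 0.476034 = 0.160457.

0.1605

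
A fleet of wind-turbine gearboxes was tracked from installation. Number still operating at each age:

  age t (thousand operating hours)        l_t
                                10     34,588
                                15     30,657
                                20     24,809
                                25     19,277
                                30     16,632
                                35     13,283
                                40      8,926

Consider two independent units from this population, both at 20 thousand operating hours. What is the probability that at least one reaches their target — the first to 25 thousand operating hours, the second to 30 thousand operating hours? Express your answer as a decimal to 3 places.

p₁ = l_25/l_20 = 19,277/24,809 = 0.777016; p₂ = l_30/l_20 = 16,632/24,809 = 0.670402.
P(at least one) = 1 − (1−p₁)(1−p₂) = 1 − 0.222984 × 0.329598 = 0.926505.

0.927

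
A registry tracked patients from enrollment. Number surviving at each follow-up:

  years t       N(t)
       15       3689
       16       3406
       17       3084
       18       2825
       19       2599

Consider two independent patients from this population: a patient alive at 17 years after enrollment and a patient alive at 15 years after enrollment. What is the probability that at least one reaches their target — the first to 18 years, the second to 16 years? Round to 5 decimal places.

0.99356

p₁ = N(18)/N(17) = 2825/3084 = 0.916018; p₂ = N(16)/N(15) = 3406/3689 = 0.923285.
P(at least one) = 1 − (1−p₁)(1−p₂) = 1 − 0.083982 × 0.076715 = 0.993557.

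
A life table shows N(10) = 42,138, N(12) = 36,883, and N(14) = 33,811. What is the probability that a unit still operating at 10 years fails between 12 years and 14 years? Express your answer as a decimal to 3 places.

This is the probability of reaching 12 but not 14, conditional on being operational at 10: (N(12) − N(14)) / N(10).
= (36,883 − 33,811) / 42,138 = 3,072 / 42,138 = 0.072903.

0.073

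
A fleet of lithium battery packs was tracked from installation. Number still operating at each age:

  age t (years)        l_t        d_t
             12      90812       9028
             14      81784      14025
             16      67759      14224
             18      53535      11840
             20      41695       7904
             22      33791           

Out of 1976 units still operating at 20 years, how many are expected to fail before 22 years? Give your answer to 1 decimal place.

The relevant probability is 1 − 33791/41695 = 0.189567.
Expected number = 1976 × 0.189567 = 374.6.

374.6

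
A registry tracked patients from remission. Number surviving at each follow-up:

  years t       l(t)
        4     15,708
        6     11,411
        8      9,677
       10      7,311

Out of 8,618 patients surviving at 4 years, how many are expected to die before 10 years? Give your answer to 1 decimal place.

The relevant probability is 1 − 7,311/15,708 = 0.534568.
Expected number = 8,618 × 0.534568 = 4606.9.

4606.9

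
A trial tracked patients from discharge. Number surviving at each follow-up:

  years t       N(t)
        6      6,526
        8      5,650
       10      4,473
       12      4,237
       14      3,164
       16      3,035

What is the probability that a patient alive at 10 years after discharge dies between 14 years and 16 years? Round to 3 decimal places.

This is the probability of reaching 14 but not 16, conditional on being alive at 10: (N(14) − N(16)) / N(10).
= (3,164 − 3,035) / 4,473 = 129 / 4,473 = 0.028840.

0.029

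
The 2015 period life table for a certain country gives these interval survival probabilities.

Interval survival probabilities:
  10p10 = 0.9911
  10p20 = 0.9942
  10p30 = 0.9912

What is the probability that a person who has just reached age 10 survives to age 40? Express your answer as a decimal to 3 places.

Chaining the interval survival probabilities: 0.9911 × 0.9942 × 0.9912.
= 0.976681.

0.977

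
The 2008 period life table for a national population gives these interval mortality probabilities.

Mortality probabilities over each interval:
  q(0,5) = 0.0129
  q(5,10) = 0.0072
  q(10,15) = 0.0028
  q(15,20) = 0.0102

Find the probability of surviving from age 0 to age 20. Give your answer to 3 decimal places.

0.967

P(survive 0→20) = (1 − 0.0129) × (1 − 0.0072) × (1 − 0.0028) × (1 − 0.0102).
= 0.9871 × 0.9928 × 0.9972 × 0.9898 = 0.967281.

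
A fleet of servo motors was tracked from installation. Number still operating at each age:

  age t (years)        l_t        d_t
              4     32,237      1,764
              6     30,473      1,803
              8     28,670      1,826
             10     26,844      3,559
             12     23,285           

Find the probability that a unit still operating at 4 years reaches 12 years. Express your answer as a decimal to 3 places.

The conditional survival probability is l_12/l_4 = 23,285/32,237 = 0.722307.

0.722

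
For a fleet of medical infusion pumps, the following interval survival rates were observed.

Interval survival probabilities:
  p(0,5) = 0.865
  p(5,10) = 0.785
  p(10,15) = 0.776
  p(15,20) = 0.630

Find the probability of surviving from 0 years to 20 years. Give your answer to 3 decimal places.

0.332

Chaining the interval survival probabilities: 0.865 × 0.785 × 0.776 × 0.630.
= 0.331962.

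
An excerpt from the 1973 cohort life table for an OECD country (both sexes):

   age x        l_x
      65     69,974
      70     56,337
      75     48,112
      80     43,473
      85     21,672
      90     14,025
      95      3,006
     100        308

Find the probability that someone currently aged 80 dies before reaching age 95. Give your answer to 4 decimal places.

0.9309

P(die before 95 | alive at 80) = 1 − l_95/l_80 = 1 − 3,006/43,473 = (40,467)/43,473 = 0.930854.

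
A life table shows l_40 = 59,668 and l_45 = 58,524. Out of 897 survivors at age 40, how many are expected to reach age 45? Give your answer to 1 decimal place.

The relevant probability is 58,524/59,668 = 0.980827.
Expected number = 897 × 0.980827 = 879.8.

879.8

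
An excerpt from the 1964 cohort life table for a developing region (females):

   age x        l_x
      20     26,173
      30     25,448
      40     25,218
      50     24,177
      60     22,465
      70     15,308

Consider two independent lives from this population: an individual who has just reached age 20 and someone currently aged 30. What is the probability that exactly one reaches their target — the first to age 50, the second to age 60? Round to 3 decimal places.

0.176

p₁ = l_50/l_20 = 24,177/26,173 = 0.923738; p₂ = l_60/l_30 = 22,465/25,448 = 0.882781.
P(exactly one) = p₁(1−p₂) + (1−p₁)p₂ = 0.108280 + 0.067323 = 0.175602.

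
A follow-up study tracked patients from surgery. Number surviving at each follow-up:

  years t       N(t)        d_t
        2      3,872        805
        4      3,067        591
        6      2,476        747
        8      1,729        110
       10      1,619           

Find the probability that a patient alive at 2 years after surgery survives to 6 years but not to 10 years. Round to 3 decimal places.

0.221

This is the probability of reaching 6 but not 10, conditional on being alive at 2: (N(6) − N(10)) / N(2).
= (2,476 − 1,619) / 3,872 = 857 / 3,872 = 0.221333.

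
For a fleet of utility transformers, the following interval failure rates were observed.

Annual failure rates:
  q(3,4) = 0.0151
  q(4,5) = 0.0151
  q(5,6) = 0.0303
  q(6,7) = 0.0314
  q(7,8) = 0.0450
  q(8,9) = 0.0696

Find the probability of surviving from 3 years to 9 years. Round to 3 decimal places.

0.810

Chaining the interval survival probabilities: (1 − 0.0151) × (1 − 0.0151) × (1 − 0.0303) × (1 − 0.0314) × (1 − 0.0450) × (1 − 0.0696).
= 0.9849 × 0.9849 × 0.9697 × 0.9686 × 0.9550 × 0.9304 = 0.809542.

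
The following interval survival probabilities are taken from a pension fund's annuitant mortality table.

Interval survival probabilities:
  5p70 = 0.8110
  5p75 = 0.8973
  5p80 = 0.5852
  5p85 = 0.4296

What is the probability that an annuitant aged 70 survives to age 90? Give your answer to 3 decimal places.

0.183

20p70 = 0.8110 × 0.8973 × 0.5852 × 0.4296.
= 0.182948.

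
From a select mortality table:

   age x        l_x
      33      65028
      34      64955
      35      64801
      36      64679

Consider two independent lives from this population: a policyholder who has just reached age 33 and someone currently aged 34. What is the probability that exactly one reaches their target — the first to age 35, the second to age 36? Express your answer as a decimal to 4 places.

p₁ = l_35/l_33 = 64801/65028 = 0.996509; p₂ = l_36/l_34 = 64679/64955 = 0.995751.
P(exactly one) = p₁(1−p₂) + (1−p₁)p₂ = 0.004234 + 0.003476 = 0.007710.

0.0077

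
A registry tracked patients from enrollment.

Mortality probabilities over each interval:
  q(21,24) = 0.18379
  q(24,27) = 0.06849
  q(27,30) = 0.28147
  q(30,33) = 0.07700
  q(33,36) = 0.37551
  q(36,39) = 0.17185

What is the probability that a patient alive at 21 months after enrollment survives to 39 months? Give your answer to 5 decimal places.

The overall survival probability is (1 − 0.18379) × (1 − 0.06849) × (1 − 0.28147) × (1 − 0.07700) × (1 − 0.37551) × (1 − 0.17185).
= 0.81621 × 0.93151 × 0.71853 × 0.92300 × 0.62449 × 0.82815 = 0.260778.

0.26078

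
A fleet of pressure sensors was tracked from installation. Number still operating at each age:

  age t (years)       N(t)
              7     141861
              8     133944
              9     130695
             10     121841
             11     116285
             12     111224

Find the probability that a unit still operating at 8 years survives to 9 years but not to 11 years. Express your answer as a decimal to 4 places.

This is the probability of reaching 9 but not 11, conditional on being operational at 8: (N(9) − N(11)) / N(8).
= (130695 − 116285) / 133944 = 14410 / 133944 = 0.107582.

0.1076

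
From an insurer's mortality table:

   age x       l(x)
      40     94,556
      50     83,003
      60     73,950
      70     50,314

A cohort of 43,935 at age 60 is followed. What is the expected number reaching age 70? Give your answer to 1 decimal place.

29892.4

The relevant probability is 50,314/73,950 = 0.680379.
Expected number = 43,935 × 0.680379 = 29892.4.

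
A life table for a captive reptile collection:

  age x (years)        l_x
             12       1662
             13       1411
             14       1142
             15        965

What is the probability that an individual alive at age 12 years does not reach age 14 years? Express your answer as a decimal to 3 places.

0.313

P(die before 14 | alive at 12) = 1 − l_14/l_12 = 1 − 1142/1662 = (520)/1662 = 0.312876.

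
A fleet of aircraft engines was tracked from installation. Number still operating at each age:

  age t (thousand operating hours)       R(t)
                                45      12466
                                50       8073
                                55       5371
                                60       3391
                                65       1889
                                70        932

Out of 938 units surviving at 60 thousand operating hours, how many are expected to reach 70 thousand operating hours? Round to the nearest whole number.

The relevant probability is 932/3391 = 0.274845.
Expected number = 938 × 0.274845 = 258.

258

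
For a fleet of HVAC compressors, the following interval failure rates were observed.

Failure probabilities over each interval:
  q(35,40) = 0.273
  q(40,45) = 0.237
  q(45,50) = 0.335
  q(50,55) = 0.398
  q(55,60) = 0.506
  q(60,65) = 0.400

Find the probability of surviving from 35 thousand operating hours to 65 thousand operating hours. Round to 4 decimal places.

The overall survival probability is (1 − 0.273) × (1 − 0.237) × (1 − 0.335) × (1 − 0.398) × (1 − 0.506) × (1 − 0.400).
= 0.727 × 0.763 × 0.665 × 0.602 × 0.494 × 0.600 = 0.065820.

0.0658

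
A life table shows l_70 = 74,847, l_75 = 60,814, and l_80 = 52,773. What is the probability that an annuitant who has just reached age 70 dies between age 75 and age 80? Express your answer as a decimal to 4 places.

0.1074

We want 5|5q70 = (l_75 − l_80)/l_70.
This is the probability of reaching 75 but not 80, conditional on being alive at 70: (l_75 − l_80) / l_70.
= (60,814 − 52,773) / 74,847 = 8,041 / 74,847 = 0.107432.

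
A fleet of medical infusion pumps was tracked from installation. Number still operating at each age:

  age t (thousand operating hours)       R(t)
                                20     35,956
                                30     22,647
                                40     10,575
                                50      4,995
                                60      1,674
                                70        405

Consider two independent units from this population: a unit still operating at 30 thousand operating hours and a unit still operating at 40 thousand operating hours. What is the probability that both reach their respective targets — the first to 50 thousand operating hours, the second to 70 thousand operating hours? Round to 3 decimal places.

0.008

p₁ = R(50)/R(30) = 4,995/22,647 = 0.220559; p₂ = R(70)/R(40) = 405/10,575 = 0.038298.
P(both) = p₁ × p₂ = 0.220559 × 0.038298 = 0.008447.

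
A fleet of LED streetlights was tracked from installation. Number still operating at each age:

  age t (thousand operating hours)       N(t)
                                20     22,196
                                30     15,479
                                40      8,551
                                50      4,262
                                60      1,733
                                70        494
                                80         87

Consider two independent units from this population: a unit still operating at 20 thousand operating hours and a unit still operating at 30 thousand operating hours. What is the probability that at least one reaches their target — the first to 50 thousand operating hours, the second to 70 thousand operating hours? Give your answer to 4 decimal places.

p₁ = N(50)/N(20) = 4,262/22,196 = 0.192017; p₂ = N(70)/N(30) = 494/15,479 = 0.031914.
P(at least one) = 1 − (1−p₁)(1−p₂) = 1 − 0.807983 × 0.968086 = 0.217803.

0.2178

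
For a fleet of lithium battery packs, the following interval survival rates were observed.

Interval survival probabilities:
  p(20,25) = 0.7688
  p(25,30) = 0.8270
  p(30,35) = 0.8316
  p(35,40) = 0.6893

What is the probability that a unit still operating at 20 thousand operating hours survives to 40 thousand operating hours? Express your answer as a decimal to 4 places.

P(survive 20→40) = 0.7688 × 0.8270 × 0.8316 × 0.6893.
= 0.364453.

0.3645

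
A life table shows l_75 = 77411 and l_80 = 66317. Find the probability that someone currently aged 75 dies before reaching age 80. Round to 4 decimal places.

P(die before 80 | alive at 75) = 1 − l_80/l_75 = 1 − 66317/77411 = (11094)/77411 = 0.143313.

0.1433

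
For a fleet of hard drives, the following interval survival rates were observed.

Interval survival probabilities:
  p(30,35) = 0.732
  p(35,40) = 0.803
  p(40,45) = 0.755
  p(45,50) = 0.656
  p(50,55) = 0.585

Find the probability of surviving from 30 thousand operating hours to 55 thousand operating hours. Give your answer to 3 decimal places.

0.170

The overall survival probability is 0.732 × 0.803 × 0.755 × 0.656 × 0.585.
= 0.170307.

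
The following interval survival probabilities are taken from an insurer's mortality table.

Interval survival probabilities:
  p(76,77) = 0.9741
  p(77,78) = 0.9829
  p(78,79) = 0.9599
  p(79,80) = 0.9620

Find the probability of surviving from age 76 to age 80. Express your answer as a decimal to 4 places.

0.8841

Chaining the interval survival probabilities: 0.9741 × 0.9829 × 0.9599 × 0.9620.
= 0.884126.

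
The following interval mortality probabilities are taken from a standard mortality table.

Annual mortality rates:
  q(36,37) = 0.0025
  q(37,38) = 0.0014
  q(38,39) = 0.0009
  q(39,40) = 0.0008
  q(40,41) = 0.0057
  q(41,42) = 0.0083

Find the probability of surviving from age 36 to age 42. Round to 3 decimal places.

0.981

P(survive 36→42) = (1 − 0.0025) × (1 − 0.0014) × (1 − 0.0009) × (1 − 0.0008) × (1 − 0.0057) × (1 − 0.0083).
= 0.9975 × 0.9986 × 0.9991 × 0.9992 × 0.9943 × 0.9917 = 0.980536.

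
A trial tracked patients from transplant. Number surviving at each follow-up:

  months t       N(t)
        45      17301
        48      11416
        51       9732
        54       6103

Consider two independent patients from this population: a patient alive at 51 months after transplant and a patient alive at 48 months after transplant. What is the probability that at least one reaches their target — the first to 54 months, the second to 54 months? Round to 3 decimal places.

p₁ = N(54)/N(51) = 6103/9732 = 0.627106; p₂ = N(54)/N(48) = 6103/11416 = 0.534601.
P(at least one) = 1 − (1−p₁)(1−p₂) = 1 − 0.372894 × 0.465399 = 0.826456.

0.826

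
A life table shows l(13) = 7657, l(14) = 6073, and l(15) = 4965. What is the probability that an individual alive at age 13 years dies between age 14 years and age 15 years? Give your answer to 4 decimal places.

This is the probability of reaching 14 but not 15, conditional on being alive at 13: (l(14) − l(15)) / l(13).
= (6073 − 4965) / 7657 = 1108 / 7657 = 0.144704.

0.1447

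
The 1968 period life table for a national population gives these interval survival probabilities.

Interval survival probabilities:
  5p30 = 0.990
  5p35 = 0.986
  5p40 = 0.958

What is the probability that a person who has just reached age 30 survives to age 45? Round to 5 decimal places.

15p30 = 0.990 × 0.986 × 0.958.
= 0.935142.

0.93514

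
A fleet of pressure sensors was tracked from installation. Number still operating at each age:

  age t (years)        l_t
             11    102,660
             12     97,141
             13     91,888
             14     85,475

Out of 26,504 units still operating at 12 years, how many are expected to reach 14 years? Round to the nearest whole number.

23321

The relevant probability is 85,475/97,141 = 0.879907.
Expected number = 26,504 × 0.879907 = 23321.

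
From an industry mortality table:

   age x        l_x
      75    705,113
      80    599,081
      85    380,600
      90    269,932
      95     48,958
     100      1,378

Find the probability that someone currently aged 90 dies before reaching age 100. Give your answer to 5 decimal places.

0.99490

P(die before 100 | alive at 90) = 1 − l_100/l_90 = 1 − 1,378/269,932 = (268,554)/269,932 = 0.994895.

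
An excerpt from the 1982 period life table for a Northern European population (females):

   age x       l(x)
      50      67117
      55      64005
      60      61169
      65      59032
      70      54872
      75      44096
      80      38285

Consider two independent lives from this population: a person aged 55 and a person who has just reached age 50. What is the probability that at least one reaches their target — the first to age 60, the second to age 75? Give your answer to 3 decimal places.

p₁ = l(60)/l(55) = 61169/64005 = 0.955691; p₂ = l(75)/l(50) = 44096/67117 = 0.657002.
P(at least one) = 1 − (1−p₁)(1−p₂) = 1 − 0.044309 × 0.342998 = 0.984802.

0.985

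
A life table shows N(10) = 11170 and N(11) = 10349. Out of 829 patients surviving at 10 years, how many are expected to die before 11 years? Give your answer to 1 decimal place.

60.9

The relevant probability is 1 − 10349/11170 = 0.073500.
Expected number = 829 × 0.073500 = 60.9.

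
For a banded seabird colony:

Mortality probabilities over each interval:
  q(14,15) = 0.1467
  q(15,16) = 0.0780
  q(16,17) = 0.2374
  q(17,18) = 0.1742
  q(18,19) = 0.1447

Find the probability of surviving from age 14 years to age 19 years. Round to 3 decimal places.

Survival from 14 to 19 is the product of surviving each interval: (1 − 0.1467) × (1 − 0.0780) × (1 − 0.2374) × (1 − 0.1742) × (1 − 0.1447).
= 0.8533 × 0.9220 × 0.7626 × 0.8258 × 0.8553 = 0.423763.

0.424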